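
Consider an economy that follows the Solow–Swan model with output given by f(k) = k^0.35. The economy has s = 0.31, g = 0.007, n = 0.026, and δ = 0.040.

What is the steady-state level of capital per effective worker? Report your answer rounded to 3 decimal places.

Steady state requires s·f(k) = (n + g + δ)·k, i.e. s·k^α = (n + g + δ)·k.
Dividing both sides by k: k^(1−α) = s / (n + g + δ).
k^0.65 = 0.31 / (0.026 + 0.007 + 0.040) = 0.31 / 0.073 = 4.2466
k* = 4.2466^(1/0.65) ≈ 9.2516

k* ≈ 9.252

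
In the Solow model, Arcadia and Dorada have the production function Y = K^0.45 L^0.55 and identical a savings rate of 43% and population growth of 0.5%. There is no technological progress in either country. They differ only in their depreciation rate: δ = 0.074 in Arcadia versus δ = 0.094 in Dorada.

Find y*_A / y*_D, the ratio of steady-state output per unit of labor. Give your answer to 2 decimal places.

ratio ≈ 1.20

Steady-state y* = [s/(n + δ)]^(α/(1−α)), so the ratio is [ (s_A/(n + δ)_A) / (s_D/(n + δ)_D) ]^0.8182.
s_A/(n + δ)_A = 0.43/0.079 = 5.4430; s_D/(n + δ)_D = 0.43/0.099 = 4.3434.
Ratio = (5.4430/4.3434)^0.8182 = 1.2532^0.8182 ≈ 1.2028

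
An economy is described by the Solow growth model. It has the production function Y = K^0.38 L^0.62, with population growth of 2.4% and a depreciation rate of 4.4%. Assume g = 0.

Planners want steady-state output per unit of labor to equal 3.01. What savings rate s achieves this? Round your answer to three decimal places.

s ≈ 0.411

Steady state requires s·f(k) = (n + δ)·k, i.e. s·k^α = (n + δ)·k.
Since y* = [s/(n + δ)]^(α/(1−α)), we have s/(n + δ) = (y*)^((1−α)/α) = 3.01^1.6316 = 6.0371.
Therefore s = 6.0371 × (n + δ) = 6.0371 × 0.068 = 0.4105.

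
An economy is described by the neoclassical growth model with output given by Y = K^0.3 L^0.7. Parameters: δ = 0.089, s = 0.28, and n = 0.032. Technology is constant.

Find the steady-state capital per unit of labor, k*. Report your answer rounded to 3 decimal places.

At the steady state, Δk = 0, so s·k^α = (n + δ)·k.
Rearranging, k^(1−α) = s / (n + δ).
k^0.7 = 0.28 / (0.032 + 0.089) = 0.28 / 0.121 = 2.3140
k* = 2.3140^(1/0.7) ≈ 3.3153

k* ≈ 3.315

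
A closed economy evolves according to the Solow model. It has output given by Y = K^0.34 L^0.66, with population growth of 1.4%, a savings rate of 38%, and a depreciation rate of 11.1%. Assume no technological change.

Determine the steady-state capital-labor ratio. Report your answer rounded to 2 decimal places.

k* = 5.39

In steady state, investment equals break-even investment: s·k^α = (n + δ)·k.
Rearranging, k^(1−α) = s / (n + δ).
k^0.66 = 0.38 / (0.014 + 0.111) = 0.38 / 0.125 = 3.0400
k* = 3.0400^(1/0.66) ≈ 5.3905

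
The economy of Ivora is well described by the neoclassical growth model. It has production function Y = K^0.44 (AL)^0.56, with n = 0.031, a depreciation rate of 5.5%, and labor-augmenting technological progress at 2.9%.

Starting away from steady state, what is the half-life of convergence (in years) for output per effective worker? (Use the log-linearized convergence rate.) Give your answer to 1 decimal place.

half-life ≈ 10.8 years

Near the steady state the convergence rate is λ = (1 − α)(n + g + δ).
λ = (1 − 0.44) × 0.115 = 0.56 × 0.115 = 0.0644
Half-life = ln 2 / λ = 0.6931 / 0.0644 ≈ 10.76 years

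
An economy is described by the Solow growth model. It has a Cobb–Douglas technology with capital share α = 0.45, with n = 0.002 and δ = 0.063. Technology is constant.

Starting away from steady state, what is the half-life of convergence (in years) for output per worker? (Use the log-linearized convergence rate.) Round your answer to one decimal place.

Near the steady state the convergence rate is λ = (1 − α)(n + δ).
λ = (1 − 0.45) × 0.065 = 0.55 × 0.065 = 0.03575
Half-life = ln 2 / λ = 0.6931 / 0.03575 ≈ 19.39 years

t_½ ≈ 19.4 years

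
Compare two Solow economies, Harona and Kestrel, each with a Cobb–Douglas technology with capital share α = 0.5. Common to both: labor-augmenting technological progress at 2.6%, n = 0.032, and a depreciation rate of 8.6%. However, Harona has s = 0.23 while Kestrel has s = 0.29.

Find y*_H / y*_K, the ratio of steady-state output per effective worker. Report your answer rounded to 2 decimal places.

y*_H / y*_K ≈ 0.79

Steady-state y* = [s/(n + g + δ)]^(α/(1−α)), so the ratio is [ (s_H/(n + g + δ)_H) / (s_K/(n + g + δ)_K) ]^1.
s_H/(n + g + δ)_H = 0.23/0.144 = 1.5972; s_K/(n + g + δ)_K = 0.29/0.144 = 2.0139.
Ratio = (1.5972/2.0139)^1 = 0.7931^1 ≈ 0.7931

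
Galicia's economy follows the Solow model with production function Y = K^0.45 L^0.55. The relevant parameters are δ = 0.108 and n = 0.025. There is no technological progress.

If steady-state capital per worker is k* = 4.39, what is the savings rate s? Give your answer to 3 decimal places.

s ≈ 0.300

At the steady state, Δk = 0, so s·k^α = (n + δ)·k.
So s / (n + δ) = (k*)^(1−α) = 4.39^0.55 = 2.2561.
Therefore s = 2.2561 × (n + δ) = 2.2561 × 0.133 = 0.3001.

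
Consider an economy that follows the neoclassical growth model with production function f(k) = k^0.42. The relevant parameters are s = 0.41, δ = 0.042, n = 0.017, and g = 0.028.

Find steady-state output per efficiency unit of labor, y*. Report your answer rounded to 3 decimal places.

Steady state requires s·f(k) = (n + g + δ)·k, i.e. s·k^α = (n + g + δ)·k.
Dividing both sides by k: k^(1−α) = s / (n + g + δ).
k^0.58 = 0.41 / (0.017 + 0.028 + 0.042) = 0.41 / 0.087 = 4.7126
k* = 4.7126^(1/0.58) ≈ 14.4809
y* = (k*)^α = 14.4809^0.42 ≈ 3.0728

y* = 3.073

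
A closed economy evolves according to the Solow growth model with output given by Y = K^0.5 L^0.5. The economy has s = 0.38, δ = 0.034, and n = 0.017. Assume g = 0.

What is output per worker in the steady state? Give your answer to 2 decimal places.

In steady state, investment equals break-even investment: s·k^α = (n + δ)·k.
Dividing both sides by k: k^(1−α) = s / (n + δ).
k^0.5 = 0.38 / (0.017 + 0.034) = 0.38 / 0.051 = 7.4510
k* = 7.4510^(1/0.5) ≈ 55.5174
y* = (k*)^α = 55.5174^0.5 ≈ 7.4510

y* = 7.45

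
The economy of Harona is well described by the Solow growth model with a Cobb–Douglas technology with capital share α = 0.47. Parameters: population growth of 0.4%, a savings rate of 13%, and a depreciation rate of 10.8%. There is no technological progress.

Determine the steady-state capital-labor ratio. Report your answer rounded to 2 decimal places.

k* ≈ 1.32

Steady state requires s·f(k) = (n + δ)·k, i.e. s·k^α = (n + δ)·k.
Dividing both sides by k: k^(1−α) = s / (n + δ).
k^0.53 = 0.13 / (0.004 + 0.108) = 0.13 / 0.112 = 1.1607
k* = 1.1607^(1/0.53) ≈ 1.3247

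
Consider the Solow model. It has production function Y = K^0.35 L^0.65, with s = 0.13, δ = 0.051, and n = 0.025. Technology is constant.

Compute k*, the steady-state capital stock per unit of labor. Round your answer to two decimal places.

k* = 2.28

In steady state, investment equals break-even investment: s·k^α = (n + δ)·k.
Dividing both sides by k: k^(1−α) = s / (n + δ).
k^0.65 = 0.13 / (0.025 + 0.051) = 0.13 / 0.076 = 1.7105
k* = 1.7105^(1/0.65) ≈ 2.2838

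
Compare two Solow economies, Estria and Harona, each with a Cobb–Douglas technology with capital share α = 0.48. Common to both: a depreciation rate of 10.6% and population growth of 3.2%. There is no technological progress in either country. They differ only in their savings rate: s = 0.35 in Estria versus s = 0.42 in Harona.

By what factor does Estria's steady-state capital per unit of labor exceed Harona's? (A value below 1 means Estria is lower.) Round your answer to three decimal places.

Steady-state k* = [s/(n + δ)]^(1/(1−α)), so the ratio is [ (s_E/(n + δ)_E) / (s_H/(n + δ)_H) ]^1.9231.
s_E/(n + δ)_E = 0.35/0.138 = 2.5362; s_H/(n + δ)_H = 0.42/0.138 = 3.0435.
Ratio = (2.5362/3.0435)^1.9231 = 0.8333^1.9231 ≈ 0.7042

k*_E / k*_H ≈ 0.704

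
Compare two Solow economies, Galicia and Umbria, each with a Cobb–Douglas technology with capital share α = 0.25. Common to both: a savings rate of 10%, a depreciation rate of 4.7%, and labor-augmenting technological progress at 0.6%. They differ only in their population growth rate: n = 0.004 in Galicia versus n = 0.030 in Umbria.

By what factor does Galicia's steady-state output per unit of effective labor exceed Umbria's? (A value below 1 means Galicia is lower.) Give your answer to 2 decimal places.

Steady-state y* = [s/(n + g + δ)]^(α/(1−α)), so the ratio is [ (s_G/(n + g + δ)_G) / (s_U/(n + g + δ)_U) ]^0.3333.
s_G/(n + g + δ)_G = 0.10/0.057 = 1.7544; s_U/(n + g + δ)_U = 0.10/0.083 = 1.2048.
Ratio = (1.7544/1.2048)^0.3333 = 1.4562^0.3333 ≈ 1.1334

ratio ≈ 1.13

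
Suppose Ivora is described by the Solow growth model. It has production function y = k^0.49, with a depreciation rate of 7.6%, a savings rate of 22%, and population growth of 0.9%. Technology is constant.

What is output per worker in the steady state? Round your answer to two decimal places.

y* ≈ 2.49

In steady state, investment equals break-even investment: s·k^α = (n + δ)·k.
Dividing both sides by k: k^(1−α) = s / (n + δ).
k^0.51 = 0.22 / (0.009 + 0.076) = 0.22 / 0.085 = 2.5882
k* = 2.5882^(1/0.51) ≈ 6.4536
y* = (k*)^α = 6.4536^0.49 ≈ 2.4935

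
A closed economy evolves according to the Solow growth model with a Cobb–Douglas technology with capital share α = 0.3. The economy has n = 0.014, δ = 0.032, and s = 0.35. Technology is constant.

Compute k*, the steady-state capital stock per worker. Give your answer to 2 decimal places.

k* ≈ 18.16

In steady state, investment equals break-even investment: s·k^α = (n + δ)·k.
Dividing both sides by k: k^(1−α) = s / (n + δ).
k^0.7 = 0.35 / (0.014 + 0.032) = 0.35 / 0.046 = 7.6087
k* = 7.6087^(1/0.7) ≈ 18.1558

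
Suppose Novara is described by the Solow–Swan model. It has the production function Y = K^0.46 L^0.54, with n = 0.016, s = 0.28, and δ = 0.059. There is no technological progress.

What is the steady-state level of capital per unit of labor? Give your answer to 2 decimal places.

Steady state requires s·f(k) = (n + δ)·k, i.e. s·k^α = (n + δ)·k.
Rearranging, k^(1−α) = s / (n + δ).
k^0.54 = 0.28 / (0.016 + 0.059) = 0.28 / 0.075 = 3.7333
k* = 3.7333^(1/0.54) ≈ 11.4665

k* = 11.47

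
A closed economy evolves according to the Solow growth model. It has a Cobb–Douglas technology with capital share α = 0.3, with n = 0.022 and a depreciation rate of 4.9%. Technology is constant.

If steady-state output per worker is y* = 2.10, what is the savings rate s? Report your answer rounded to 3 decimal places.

Steady state requires s·f(k) = (n + δ)·k, i.e. s·k^α = (n + δ)·k.
Since y* = [s/(n + δ)]^(α/(1−α)), we have s/(n + δ) = (y*)^((1−α)/α) = 2.10^2.3333 = 5.6472.
Therefore s = 5.6472 × (n + δ) = 5.6472 × 0.071 = 0.4010.

s ≈ 0.401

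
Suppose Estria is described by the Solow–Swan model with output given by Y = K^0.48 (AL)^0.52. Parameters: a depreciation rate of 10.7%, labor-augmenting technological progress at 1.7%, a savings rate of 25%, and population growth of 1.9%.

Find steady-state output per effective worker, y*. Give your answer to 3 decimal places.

y* ≈ 1.675

At the steady state, Δk = 0, so s·k^α = (n + g + δ)·k.
Rearranging, k^(1−α) = s / (n + g + δ).
k^0.52 = 0.25 / (0.019 + 0.017 + 0.107) = 0.25 / 0.143 = 1.7483
k* = 1.7483^(1/0.52) ≈ 2.9280
y* = (k*)^α = 2.9280^0.48 ≈ 1.6748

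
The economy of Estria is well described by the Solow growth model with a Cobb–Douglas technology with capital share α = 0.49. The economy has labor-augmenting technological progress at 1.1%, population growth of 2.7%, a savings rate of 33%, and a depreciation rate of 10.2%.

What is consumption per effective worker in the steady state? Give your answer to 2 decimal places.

c* ≈ 1.53

At the steady state, Δk = 0, so s·k^α = (n + g + δ)·k.
Dividing both sides by k: k^(1−α) = s / (n + g + δ).
k^0.51 = 0.33 / (0.027 + 0.011 + 0.102) = 0.33 / 0.140 = 2.3571
k* = 2.3571^(1/0.51) ≈ 5.3722
y* = (k*)^α = 5.3722^0.49 ≈ 2.2792
c* = (1 − s)·y* = (1 − 0.33) × 2.2792 ≈ 1.5271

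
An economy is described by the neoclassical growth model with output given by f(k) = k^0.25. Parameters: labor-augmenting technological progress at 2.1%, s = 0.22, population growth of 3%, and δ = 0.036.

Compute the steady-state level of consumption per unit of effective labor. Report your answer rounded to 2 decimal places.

Steady state requires s·f(k) = (n + g + δ)·k, i.e. s·k^α = (n + g + δ)·k.
Rearranging, k^(1−α) = s / (n + g + δ).
k^0.75 = 0.22 / (0.030 + 0.021 + 0.036) = 0.22 / 0.087 = 2.5287
k* = 2.5287^(1/0.75) ≈ 3.4451
y* = (k*)^α = 3.4451^0.25 ≈ 1.3624
c* = (1 − s)·y* = (1 − 0.22) × 1.3624 ≈ 1.0627

c* ≈ 1.06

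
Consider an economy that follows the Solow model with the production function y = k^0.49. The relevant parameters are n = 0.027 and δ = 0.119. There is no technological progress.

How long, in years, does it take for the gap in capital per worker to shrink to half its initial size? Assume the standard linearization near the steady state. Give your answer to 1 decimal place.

half-life ≈ 9.3 years

Near the steady state the convergence rate is λ = (1 − α)(n + δ).
λ = (1 − 0.49) × 0.146 = 0.51 × 0.146 = 0.07446
Half-life = ln 2 / λ = 0.6931 / 0.07446 ≈ 9.31 years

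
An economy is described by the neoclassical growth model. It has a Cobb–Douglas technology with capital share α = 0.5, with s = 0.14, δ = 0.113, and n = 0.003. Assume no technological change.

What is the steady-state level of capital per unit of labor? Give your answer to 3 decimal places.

In steady state, investment equals break-even investment: s·k^α = (n + δ)·k.
Dividing both sides by k: k^(1−α) = s / (n + δ).
k^0.5 = 0.14 / (0.003 + 0.113) = 0.14 / 0.116 = 1.2069
k* = 1.2069^(1/0.5) ≈ 1.4566

k* = 1.457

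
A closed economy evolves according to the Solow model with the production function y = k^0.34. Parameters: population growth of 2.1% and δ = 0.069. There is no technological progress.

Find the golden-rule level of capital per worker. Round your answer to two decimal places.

The golden rule sets f'(k) = n + δ, i.e. α·k^(α−1) = n + δ.
So k^(1−α) = α / (n + δ) = 0.34 / 0.090 = 3.7778.
k_gold = 3.7778^(1/0.66) ≈ 7.4921

k_gold ≈ 7.49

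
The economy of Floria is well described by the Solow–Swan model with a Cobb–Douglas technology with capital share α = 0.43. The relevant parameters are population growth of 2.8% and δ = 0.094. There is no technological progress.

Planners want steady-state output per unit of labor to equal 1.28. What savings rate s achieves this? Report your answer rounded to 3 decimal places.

s ≈ 0.169

In steady state, investment equals break-even investment: s·k^α = (n + δ)·k.
Since y* = [s/(n + δ)]^(α/(1−α)), we have s/(n + δ) = (y*)^((1−α)/α) = 1.28^1.3256 = 1.3871.
Therefore s = 1.3871 × (n + δ) = 1.3871 × 0.122 = 0.1692.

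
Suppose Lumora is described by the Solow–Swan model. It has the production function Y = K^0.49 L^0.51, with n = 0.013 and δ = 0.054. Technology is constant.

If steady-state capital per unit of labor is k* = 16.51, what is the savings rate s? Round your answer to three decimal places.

s ≈ 0.280

Steady state requires s·f(k) = (n + δ)·k, i.e. s·k^α = (n + δ)·k.
So s / (n + δ) = (k*)^(1−α) = 16.51^0.51 = 4.1788.
Therefore s = 4.1788 × (n + δ) = 4.1788 × 0.067 = 0.2800.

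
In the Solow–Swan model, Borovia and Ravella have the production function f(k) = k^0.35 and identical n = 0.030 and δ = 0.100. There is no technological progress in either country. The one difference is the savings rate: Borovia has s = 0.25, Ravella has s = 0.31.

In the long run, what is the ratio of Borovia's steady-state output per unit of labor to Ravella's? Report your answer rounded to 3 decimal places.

Steady-state y* = [s/(n + δ)]^(α/(1−α)), so the ratio is [ (s_B/(n + δ)_B) / (s_R/(n + δ)_R) ]^0.5385.
s_B/(n + δ)_B = 0.25/0.130 = 1.9231; s_R/(n + δ)_R = 0.31/0.130 = 2.3846.
Ratio = (1.9231/2.3846)^0.5385 = 0.8065^0.5385 ≈ 0.8906

y*_B / y*_R ≈ 0.891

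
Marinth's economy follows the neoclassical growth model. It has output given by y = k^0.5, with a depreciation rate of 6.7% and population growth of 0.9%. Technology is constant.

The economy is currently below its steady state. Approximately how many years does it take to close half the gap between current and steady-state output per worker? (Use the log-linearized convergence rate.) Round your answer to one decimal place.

half-life ≈ 18.2 years

Near the steady state the convergence rate is λ = (1 − α)(n + δ).
λ = (1 − 0.5) × 0.076 = 0.5 × 0.076 = 0.0380
Half-life = ln 2 / λ = 0.6931 / 0.0380 ≈ 18.24 years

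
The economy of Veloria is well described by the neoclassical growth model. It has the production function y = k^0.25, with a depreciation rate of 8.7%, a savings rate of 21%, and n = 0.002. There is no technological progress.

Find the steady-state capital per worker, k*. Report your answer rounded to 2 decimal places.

Steady state requires s·f(k) = (n + δ)·k, i.e. s·k^α = (n + δ)·k.
Rearranging, k^(1−α) = s / (n + δ).
k^0.75 = 0.21 / (0.002 + 0.087) = 0.21 / 0.089 = 2.3596
k* = 2.3596^(1/0.75) ≈ 3.1414

k* ≈ 3.14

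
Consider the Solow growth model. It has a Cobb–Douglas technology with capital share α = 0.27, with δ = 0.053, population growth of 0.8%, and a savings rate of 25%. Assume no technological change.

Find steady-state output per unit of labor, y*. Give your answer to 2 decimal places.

y* ≈ 1.68

Steady state requires s·f(k) = (n + δ)·k, i.e. s·k^α = (n + δ)·k.
Dividing both sides by k: k^(1−α) = s / (n + δ).
k^0.73 = 0.25 / (0.008 + 0.053) = 0.25 / 0.061 = 4.0984
k* = 4.0984^(1/0.73) ≈ 6.9055
y* = (k*)^α = 6.9055^0.27 ≈ 1.6849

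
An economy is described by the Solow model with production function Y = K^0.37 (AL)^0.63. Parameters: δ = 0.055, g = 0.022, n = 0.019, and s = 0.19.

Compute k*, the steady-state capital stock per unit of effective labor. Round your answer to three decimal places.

At the steady state, Δk = 0, so s·k^α = (n + g + δ)·k.
Rearranging, k^(1−α) = s / (n + g + δ).
k^0.63 = 0.19 / (0.019 + 0.022 + 0.055) = 0.19 / 0.096 = 1.9792
k* = 1.9792^(1/0.63) ≈ 2.9554

k* = 2.955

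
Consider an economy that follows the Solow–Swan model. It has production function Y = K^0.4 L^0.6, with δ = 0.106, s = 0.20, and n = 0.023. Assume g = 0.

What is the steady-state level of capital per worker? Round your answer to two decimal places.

k* ≈ 2.08

Steady state requires s·f(k) = (n + δ)·k, i.e. s·k^α = (n + δ)·k.
Dividing both sides by k: k^(1−α) = s / (n + δ).
k^0.6 = 0.20 / (0.023 + 0.106) = 0.20 / 0.129 = 1.5504
k* = 1.5504^(1/0.6) ≈ 2.0769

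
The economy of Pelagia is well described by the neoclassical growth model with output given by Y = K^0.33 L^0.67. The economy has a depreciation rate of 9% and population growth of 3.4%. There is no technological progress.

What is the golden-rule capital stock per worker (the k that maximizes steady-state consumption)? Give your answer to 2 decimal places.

The golden rule sets f'(k) = n + δ, i.e. α·k^(α−1) = n + δ.
So k^(1−α) = α / (n + δ) = 0.33 / 0.124 = 2.6613.
k_gold = 2.6613^(1/0.67) ≈ 4.3099

k_gold ≈ 4.31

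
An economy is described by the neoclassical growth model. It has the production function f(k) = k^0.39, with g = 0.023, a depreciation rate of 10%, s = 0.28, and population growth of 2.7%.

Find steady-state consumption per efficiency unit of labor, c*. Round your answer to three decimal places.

c* = 1.073

At the steady state, Δk = 0, so s·k^α = (n + g + δ)·k.
Dividing both sides by k: k^(1−α) = s / (n + g + δ).
k^0.61 = 0.28 / (0.027 + 0.023 + 0.100) = 0.28 / 0.150 = 1.8667
k* = 1.8667^(1/0.61) ≈ 2.7822
y* = (k*)^α = 2.7822^0.39 ≈ 1.4904
c* = (1 − s)·y* = (1 − 0.28) × 1.4904 ≈ 1.0731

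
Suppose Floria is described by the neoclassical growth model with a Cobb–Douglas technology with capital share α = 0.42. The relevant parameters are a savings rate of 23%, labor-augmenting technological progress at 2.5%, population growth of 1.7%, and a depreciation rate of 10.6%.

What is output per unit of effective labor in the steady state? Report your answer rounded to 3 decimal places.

y* = 1.376

Steady state requires s·f(k) = (n + g + δ)·k, i.e. s·k^α = (n + g + δ)·k.
Rearranging, k^(1−α) = s / (n + g + δ).
k^0.58 = 0.23 / (0.017 + 0.025 + 0.106) = 0.23 / 0.148 = 1.5541
k* = 1.5541^(1/0.58) ≈ 2.1386
y* = (k*)^α = 2.1386^0.42 ≈ 1.3761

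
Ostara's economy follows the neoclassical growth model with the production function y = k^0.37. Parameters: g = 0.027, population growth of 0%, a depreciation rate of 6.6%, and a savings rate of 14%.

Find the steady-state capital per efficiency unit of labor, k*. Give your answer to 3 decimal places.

Steady state requires s·f(k) = (n + g + δ)·k, i.e. s·k^α = (n + g + δ)·k.
Rearranging, k^(1−α) = s / (n + g + δ).
k^0.63 = 0.14 / (0.000 + 0.027 + 0.066) = 0.14 / 0.093 = 1.5054
k* = 1.5054^(1/0.63) ≈ 1.9142

k* = 1.914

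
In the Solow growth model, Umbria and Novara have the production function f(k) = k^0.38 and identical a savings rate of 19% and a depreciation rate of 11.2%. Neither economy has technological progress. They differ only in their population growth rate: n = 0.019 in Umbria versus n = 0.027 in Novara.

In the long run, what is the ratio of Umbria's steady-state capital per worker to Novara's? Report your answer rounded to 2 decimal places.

ratio ≈ 1.10

Steady-state k* = [s/(n + δ)]^(1/(1−α)), so the ratio is [ (s_U/(n + δ)_U) / (s_N/(n + δ)_N) ]^1.6129.
s_U/(n + δ)_U = 0.19/0.131 = 1.4504; s_N/(n + δ)_N = 0.19/0.139 = 1.3669.
Ratio = (1.4504/1.3669)^1.6129 = 1.0611^1.6129 ≈ 1.1004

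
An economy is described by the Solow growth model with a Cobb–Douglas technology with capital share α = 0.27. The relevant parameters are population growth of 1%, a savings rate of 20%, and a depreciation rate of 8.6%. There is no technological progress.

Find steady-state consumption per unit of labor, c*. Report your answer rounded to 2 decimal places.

Steady state requires s·f(k) = (n + δ)·k, i.e. s·k^α = (n + δ)·k.
Rearranging, k^(1−α) = s / (n + δ).
k^0.73 = 0.20 / (0.010 + 0.086) = 0.20 / 0.096 = 2.0833
k* = 2.0833^(1/0.73) ≈ 2.7330
y* = (k*)^α = 2.7330^0.27 ≈ 1.3119
c* = (1 − s)·y* = (1 − 0.20) × 1.3119 ≈ 1.0495

c* = 1.05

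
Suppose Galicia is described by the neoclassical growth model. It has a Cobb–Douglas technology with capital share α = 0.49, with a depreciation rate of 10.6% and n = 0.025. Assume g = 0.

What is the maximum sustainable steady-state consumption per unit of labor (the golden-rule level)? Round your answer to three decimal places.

At the golden rule, f'(k) = n + δ, so α·k^(α−1) = n + δ and k_gold = (α/(n + δ))^(1/(1−α)).
k_gold = (0.49/0.131)^(1/0.51) = 3.7405^1.9608 ≈ 13.2862
c_gold = f(k_gold) − (n + δ)·k_gold = 3.5519 − 0.131×13.2862 ≈ 1.8114

c_gold ≈ 1.811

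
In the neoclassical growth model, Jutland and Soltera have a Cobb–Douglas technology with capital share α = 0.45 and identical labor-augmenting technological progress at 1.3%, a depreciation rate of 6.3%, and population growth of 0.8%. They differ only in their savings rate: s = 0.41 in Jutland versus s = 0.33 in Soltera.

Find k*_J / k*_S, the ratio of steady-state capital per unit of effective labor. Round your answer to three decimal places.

k*_J / k*_S ≈ 1.484

Steady-state k* = [s/(n + g + δ)]^(1/(1−α)), so the ratio is [ (s_J/(n + g + δ)_J) / (s_S/(n + g + δ)_S) ]^1.8182.
s_J/(n + g + δ)_J = 0.41/0.084 = 4.8810; s_S/(n + g + δ)_S = 0.33/0.084 = 3.9286.
Ratio = (4.8810/3.9286)^1.8182 = 1.2424^1.8182 ≈ 1.4838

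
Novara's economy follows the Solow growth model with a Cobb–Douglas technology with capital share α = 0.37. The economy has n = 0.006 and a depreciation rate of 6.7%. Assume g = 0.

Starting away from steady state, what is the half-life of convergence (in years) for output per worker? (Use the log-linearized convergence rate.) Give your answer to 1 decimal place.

about 15.1 years

Near the steady state the convergence rate is λ = (1 − α)(n + δ).
λ = (1 − 0.37) × 0.073 = 0.63 × 0.073 = 0.04599
Half-life = ln 2 / λ = 0.6931 / 0.04599 ≈ 15.07 years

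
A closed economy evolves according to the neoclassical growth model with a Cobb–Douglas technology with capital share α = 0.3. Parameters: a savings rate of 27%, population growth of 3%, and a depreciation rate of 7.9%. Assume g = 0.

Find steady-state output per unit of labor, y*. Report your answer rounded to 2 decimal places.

In steady state, investment equals break-even investment: s·k^α = (n + δ)·k.
Dividing both sides by k: k^(1−α) = s / (n + δ).
k^0.7 = 0.27 / (0.030 + 0.079) = 0.27 / 0.109 = 2.4771
k* = 2.4771^(1/0.7) ≈ 3.6541
y* = (k*)^α = 3.6541^0.3 ≈ 1.4751

y* ≈ 1.48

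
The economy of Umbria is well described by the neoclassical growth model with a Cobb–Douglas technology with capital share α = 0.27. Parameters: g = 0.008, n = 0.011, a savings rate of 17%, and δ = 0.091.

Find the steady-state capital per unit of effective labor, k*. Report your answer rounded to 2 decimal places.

At the steady state, Δk = 0, so s·k^α = (n + g + δ)·k.
Rearranging, k^(1−α) = s / (n + g + δ).
k^0.73 = 0.17 / (0.011 + 0.008 + 0.091) = 0.17 / 0.110 = 1.5455
k* = 1.5455^(1/0.73) ≈ 1.8155

k* ≈ 1.82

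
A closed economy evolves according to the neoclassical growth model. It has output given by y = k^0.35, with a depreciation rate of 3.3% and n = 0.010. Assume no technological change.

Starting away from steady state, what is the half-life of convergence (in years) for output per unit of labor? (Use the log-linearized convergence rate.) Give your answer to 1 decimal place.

about 24.8 years

Near the steady state the convergence rate is λ = (1 − α)(n + δ).
λ = (1 − 0.35) × 0.043 = 0.65 × 0.043 = 0.02795
Half-life = ln 2 / λ = 0.6931 / 0.02795 ≈ 24.80 years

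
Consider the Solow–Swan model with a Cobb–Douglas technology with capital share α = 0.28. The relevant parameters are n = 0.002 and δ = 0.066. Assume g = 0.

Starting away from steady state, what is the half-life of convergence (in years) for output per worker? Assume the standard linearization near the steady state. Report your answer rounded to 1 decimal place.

Near the steady state the convergence rate is λ = (1 − α)(n + δ).
λ = (1 − 0.28) × 0.068 = 0.72 × 0.068 = 0.04896
Half-life = ln 2 / λ = 0.6931 / 0.04896 ≈ 14.16 years

about 14.2 years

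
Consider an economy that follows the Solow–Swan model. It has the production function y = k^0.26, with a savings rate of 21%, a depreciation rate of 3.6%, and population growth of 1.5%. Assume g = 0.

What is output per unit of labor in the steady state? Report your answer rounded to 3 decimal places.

y* ≈ 1.644

Steady state requires s·f(k) = (n + δ)·k, i.e. s·k^α = (n + δ)·k.
Rearranging, k^(1−α) = s / (n + δ).
k^0.74 = 0.21 / (0.015 + 0.036) = 0.21 / 0.051 = 4.1176
k* = 4.1176^(1/0.74) ≈ 6.7702
y* = (k*)^α = 6.7702^0.26 ≈ 1.6442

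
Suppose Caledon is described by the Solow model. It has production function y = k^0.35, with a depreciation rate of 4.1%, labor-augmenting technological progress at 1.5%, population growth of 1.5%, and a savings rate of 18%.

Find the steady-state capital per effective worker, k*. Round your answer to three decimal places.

In steady state, investment equals break-even investment: s·k^α = (n + g + δ)·k.
Rearranging, k^(1−α) = s / (n + g + δ).
k^0.65 = 0.18 / (0.015 + 0.015 + 0.041) = 0.18 / 0.071 = 2.5352
k* = 2.5352^(1/0.65) ≈ 4.1837

k* ≈ 4.184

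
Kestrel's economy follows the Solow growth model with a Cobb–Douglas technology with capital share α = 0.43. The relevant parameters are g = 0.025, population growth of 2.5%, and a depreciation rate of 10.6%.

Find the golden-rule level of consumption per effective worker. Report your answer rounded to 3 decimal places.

c_gold ≈ 1.225

At the golden rule, f'(k) = n + g + δ, so α·k^(α−1) = n + g + δ and k_gold = (α/(n + g + δ))^(1/(1−α)).
k_gold = (0.43/0.156)^(1/0.57) = 2.7564^1.7544 ≈ 5.9229
c_gold = f(k_gold) − (n + g + δ)·k_gold = 2.1488 − 0.156×5.9229 ≈ 1.2248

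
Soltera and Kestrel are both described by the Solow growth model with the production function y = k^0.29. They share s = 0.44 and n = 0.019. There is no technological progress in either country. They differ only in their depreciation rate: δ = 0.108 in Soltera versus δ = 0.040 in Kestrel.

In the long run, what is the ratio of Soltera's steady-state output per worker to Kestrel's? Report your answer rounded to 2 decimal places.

Steady-state y* = [s/(n + δ)]^(α/(1−α)), so the ratio is [ (s_S/(n + δ)_S) / (s_K/(n + δ)_K) ]^0.4085.
s_S/(n + δ)_S = 0.44/0.127 = 3.4646; s_K/(n + δ)_K = 0.44/0.059 = 7.4576.
Ratio = (3.4646/7.4576)^0.4085 = 0.4646^0.4085 ≈ 0.7311

y*_S / y*_K ≈ 0.73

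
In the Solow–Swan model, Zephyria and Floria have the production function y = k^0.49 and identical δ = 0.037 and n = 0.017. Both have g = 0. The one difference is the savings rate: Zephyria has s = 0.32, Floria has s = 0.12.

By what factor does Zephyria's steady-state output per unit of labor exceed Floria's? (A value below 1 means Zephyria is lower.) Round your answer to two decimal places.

ratio ≈ 2.57

Steady-state y* = [s/(n + δ)]^(α/(1−α)), so the ratio is [ (s_Z/(n + δ)_Z) / (s_F/(n + δ)_F) ]^0.9608.
s_Z/(n + δ)_Z = 0.32/0.054 = 5.9259; s_F/(n + δ)_F = 0.12/0.054 = 2.2222.
Ratio = (5.9259/2.2222)^0.9608 = 2.6667^0.9608 ≈ 2.5661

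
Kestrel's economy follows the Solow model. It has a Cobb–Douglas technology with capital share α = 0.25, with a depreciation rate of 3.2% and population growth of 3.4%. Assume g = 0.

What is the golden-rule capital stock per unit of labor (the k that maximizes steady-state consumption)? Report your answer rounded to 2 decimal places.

k_gold ≈ 5.90

The golden rule sets f'(k) = n + δ, i.e. α·k^(α−1) = n + δ.
So k^(1−α) = α / (n + δ) = 0.25 / 0.066 = 3.7879.
k_gold = 3.7879^(1/0.75) ≈ 5.9047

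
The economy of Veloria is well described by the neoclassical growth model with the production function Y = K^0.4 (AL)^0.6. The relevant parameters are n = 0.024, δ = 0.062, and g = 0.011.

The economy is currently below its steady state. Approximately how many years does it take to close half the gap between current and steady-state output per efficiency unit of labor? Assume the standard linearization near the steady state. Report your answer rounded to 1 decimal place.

Near the steady state the convergence rate is λ = (1 − α)(n + g + δ).
λ = (1 − 0.4) × 0.097 = 0.6 × 0.097 = 0.0582
Half-life = ln 2 / λ = 0.6931 / 0.0582 ≈ 11.91 years

about 11.9 years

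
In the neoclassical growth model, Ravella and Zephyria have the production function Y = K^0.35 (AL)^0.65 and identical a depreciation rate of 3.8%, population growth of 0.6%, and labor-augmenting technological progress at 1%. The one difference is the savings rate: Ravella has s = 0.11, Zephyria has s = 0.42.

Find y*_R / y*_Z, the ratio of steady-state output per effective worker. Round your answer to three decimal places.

y*_R / y*_Z ≈ 0.486

Steady-state y* = [s/(n + g + δ)]^(α/(1−α)), so the ratio is [ (s_R/(n + g + δ)_R) / (s_Z/(n + g + δ)_Z) ]^0.5385.
s_R/(n + g + δ)_R = 0.11/0.054 = 2.0370; s_Z/(n + g + δ)_Z = 0.42/0.054 = 7.7778.
Ratio = (2.0370/7.7778)^0.5385 = 0.2619^0.5385 ≈ 0.4860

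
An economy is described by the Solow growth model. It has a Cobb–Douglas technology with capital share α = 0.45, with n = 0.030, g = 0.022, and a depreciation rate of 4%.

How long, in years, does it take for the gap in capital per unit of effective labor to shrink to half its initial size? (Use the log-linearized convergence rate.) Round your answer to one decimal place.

t_½ ≈ 13.7 years

Near the steady state the convergence rate is λ = (1 − α)(n + g + δ).
λ = (1 − 0.45) × 0.092 = 0.55 × 0.092 = 0.0506
Half-life = ln 2 / λ = 0.6931 / 0.0506 ≈ 13.70 years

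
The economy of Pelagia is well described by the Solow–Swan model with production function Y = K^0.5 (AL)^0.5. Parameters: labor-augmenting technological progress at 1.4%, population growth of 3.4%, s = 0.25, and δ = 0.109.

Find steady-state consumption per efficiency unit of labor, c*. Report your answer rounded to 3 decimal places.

c* = 1.194

Steady state requires s·f(k) = (n + g + δ)·k, i.e. s·k^α = (n + g + δ)·k.
Rearranging, k^(1−α) = s / (n + g + δ).
k^0.5 = 0.25 / (0.034 + 0.014 + 0.109) = 0.25 / 0.157 = 1.5924
k* = 1.5924^(1/0.5) ≈ 2.5357
y* = (k*)^α = 2.5357^0.5 ≈ 1.5924
c* = (1 − s)·y* = (1 − 0.25) × 1.5924 ≈ 1.1943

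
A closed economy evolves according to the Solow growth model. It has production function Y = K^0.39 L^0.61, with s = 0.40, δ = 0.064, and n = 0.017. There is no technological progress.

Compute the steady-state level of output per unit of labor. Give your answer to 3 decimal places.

At the steady state, Δk = 0, so s·k^α = (n + δ)·k.
Rearranging, k^(1−α) = s / (n + δ).
k^0.61 = 0.40 / (0.017 + 0.064) = 0.40 / 0.081 = 4.9383
k* = 4.9383^(1/0.61) ≈ 13.7092
y* = (k*)^α = 13.7092^0.39 ≈ 2.7761

y* = 2.776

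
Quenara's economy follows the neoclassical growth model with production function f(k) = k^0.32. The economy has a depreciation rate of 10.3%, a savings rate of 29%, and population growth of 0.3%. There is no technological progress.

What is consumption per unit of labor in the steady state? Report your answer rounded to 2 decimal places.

c* ≈ 1.14

Steady state requires s·f(k) = (n + δ)·k, i.e. s·k^α = (n + δ)·k.
Dividing both sides by k: k^(1−α) = s / (n + δ).
k^0.68 = 0.29 / (0.003 + 0.103) = 0.29 / 0.106 = 2.7358
k* = 2.7358^(1/0.68) ≈ 4.3931
y* = (k*)^α = 4.3931^0.32 ≈ 1.6058
c* = (1 − s)·y* = (1 − 0.29) × 1.6058 ≈ 1.1401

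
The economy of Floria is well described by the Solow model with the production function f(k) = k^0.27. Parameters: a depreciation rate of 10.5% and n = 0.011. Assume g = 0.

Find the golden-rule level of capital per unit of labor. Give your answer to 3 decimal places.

The golden rule sets f'(k) = n + δ, i.e. α·k^(α−1) = n + δ.
So k^(1−α) = α / (n + δ) = 0.27 / 0.116 = 2.3276.
k_gold = 2.3276^(1/0.73) ≈ 3.1814

k_gold ≈ 3.181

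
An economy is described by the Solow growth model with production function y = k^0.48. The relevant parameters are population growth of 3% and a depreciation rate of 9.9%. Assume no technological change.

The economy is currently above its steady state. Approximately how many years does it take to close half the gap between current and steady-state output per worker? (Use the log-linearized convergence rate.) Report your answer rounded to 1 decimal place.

t_½ ≈ 10.3 years

Near the steady state the convergence rate is λ = (1 − α)(n + δ).
λ = (1 − 0.48) × 0.129 = 0.52 × 0.129 = 0.06708
Half-life = ln 2 / λ = 0.6931 / 0.06708 ≈ 10.33 years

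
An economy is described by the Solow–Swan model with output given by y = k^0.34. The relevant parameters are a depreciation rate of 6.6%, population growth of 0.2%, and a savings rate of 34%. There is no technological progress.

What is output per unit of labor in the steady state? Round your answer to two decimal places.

In steady state, investment equals break-even investment: s·k^α = (n + δ)·k.
Rearranging, k^(1−α) = s / (n + δ).
k^0.66 = 0.34 / (0.002 + 0.066) = 0.34 / 0.068 = 5.0000
k* = 5.0000^(1/0.66) ≈ 11.4563
y* = (k*)^α = 11.4563^0.34 ≈ 2.2913

y* = 2.29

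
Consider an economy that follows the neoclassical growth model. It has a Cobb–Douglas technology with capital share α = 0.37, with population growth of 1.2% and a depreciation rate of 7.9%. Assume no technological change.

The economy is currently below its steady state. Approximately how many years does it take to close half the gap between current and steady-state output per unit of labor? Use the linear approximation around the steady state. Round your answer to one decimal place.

half-life ≈ 12.1 years

Near the steady state the convergence rate is λ = (1 − α)(n + δ).
λ = (1 − 0.37) × 0.091 = 0.63 × 0.091 = 0.05733
Half-life = ln 2 / λ = 0.6931 / 0.05733 ≈ 12.09 years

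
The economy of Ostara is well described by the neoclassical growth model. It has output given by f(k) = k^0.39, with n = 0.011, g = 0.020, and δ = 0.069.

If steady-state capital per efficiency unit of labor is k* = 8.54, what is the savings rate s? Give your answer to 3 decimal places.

s ≈ 0.370

Steady state requires s·f(k) = (n + g + δ)·k, i.e. s·k^α = (n + g + δ)·k.
So s / (n + g + δ) = (k*)^(1−α) = 8.54^0.61 = 3.6999.
Therefore s = 3.6999 × (n + g + δ) = 3.6999 × 0.100 = 0.3700.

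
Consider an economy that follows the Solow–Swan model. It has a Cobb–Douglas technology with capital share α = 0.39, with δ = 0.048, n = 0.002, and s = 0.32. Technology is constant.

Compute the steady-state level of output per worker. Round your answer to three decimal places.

y* = 3.277

Steady state requires s·f(k) = (n + δ)·k, i.e. s·k^α = (n + δ)·k.
Rearranging, k^(1−α) = s / (n + δ).
k^0.61 = 0.32 / (0.002 + 0.048) = 0.32 / 0.050 = 6.4000
k* = 6.4000^(1/0.61) ≈ 20.9704
y* = (k*)^α = 20.9704^0.39 ≈ 3.2766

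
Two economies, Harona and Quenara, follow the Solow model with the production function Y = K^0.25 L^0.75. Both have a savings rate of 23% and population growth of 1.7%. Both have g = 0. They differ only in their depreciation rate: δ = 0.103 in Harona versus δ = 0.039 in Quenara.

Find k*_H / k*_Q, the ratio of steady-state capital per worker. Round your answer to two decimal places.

Steady-state k* = [s/(n + δ)]^(1/(1−α)), so the ratio is [ (s_H/(n + δ)_H) / (s_Q/(n + δ)_Q) ]^1.3333.
s_H/(n + δ)_H = 0.23/0.120 = 1.9167; s_Q/(n + δ)_Q = 0.23/0.056 = 4.1071.
Ratio = (1.9167/4.1071)^1.3333 = 0.4667^1.3333 ≈ 0.3620

k*_H / k*_Q ≈ 0.36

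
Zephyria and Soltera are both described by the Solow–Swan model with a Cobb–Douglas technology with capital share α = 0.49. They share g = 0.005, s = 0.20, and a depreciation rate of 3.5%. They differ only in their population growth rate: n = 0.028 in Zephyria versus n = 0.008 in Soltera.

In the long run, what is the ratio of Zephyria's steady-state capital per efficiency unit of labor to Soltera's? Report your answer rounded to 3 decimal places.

Steady-state k* = [s/(n + g + δ)]^(1/(1−α)), so the ratio is [ (s_Z/(n + g + δ)_Z) / (s_S/(n + g + δ)_S) ]^1.9608.
s_Z/(n + g + δ)_Z = 0.20/0.068 = 2.9412; s_S/(n + g + δ)_S = 0.20/0.048 = 4.1667.
Ratio = (2.9412/4.1667)^1.9608 = 0.7059^1.9608 ≈ 0.5051

ratio ≈ 0.505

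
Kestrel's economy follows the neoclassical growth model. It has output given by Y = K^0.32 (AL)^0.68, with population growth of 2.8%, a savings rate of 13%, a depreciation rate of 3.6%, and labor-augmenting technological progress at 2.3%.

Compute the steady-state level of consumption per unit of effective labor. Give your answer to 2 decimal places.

Steady state requires s·f(k) = (n + g + δ)·k, i.e. s·k^α = (n + g + δ)·k.
Rearranging, k^(1−α) = s / (n + g + δ).
k^0.68 = 0.13 / (0.028 + 0.023 + 0.036) = 0.13 / 0.087 = 1.4943
k* = 1.4943^(1/0.68) ≈ 1.8052
y* = (k*)^α = 1.8052^0.32 ≈ 1.2081
c* = (1 − s)·y* = (1 − 0.13) × 1.2081 ≈ 1.0510

c* = 1.05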